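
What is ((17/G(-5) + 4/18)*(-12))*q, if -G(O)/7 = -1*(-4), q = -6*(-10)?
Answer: 1940/7 ≈ 277.14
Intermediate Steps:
q = 60 (q = -1*(-60) = 60)
G(O) = -28 (G(O) = -(-7)*(-4) = -7*4 = -28)
((17/G(-5) + 4/18)*(-12))*q = ((17/(-28) + 4/18)*(-12))*60 = ((17*(-1/28) + 4*(1/18))*(-12))*60 = ((-17/28 + 2/9)*(-12))*60 = -97/252*(-12)*60 = (97/21)*60 = 1940/7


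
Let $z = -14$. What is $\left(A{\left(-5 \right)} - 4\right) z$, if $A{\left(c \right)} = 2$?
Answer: $28$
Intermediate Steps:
$\left(A{\left(-5 \right)} - 4\right) z = \left(2 - 4\right) \left(-14\right) = \left(-2\right) \left(-14\right) = 28$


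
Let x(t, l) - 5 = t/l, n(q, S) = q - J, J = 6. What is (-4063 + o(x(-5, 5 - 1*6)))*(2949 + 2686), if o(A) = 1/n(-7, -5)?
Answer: -297640700/13 ≈ -2.2895e+7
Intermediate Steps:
n(q, S) = -6 + q (n(q, S) = q - 1*6 = q - 6 = -6 + q)
x(t, l) = 5 + t/l
o(A) = -1/13 (o(A) = 1/(-6 - 7) = 1/(-13) = -1/13)
(-4063 + o(x(-5, 5 - 1*6)))*(2949 + 2686) = (-4063 - 1/13)*(2949 + 2686) = -52820/13*5635 = -297640700/13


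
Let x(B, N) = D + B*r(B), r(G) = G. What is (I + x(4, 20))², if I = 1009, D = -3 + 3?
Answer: 1050625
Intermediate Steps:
D = 0
x(B, N) = B² (x(B, N) = 0 + B*B = 0 + B² = B²)
(I + x(4, 20))² = (1009 + 4²)² = (1009 + 16)² = 1025² = 1050625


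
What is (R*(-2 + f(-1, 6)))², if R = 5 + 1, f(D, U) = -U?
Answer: 2304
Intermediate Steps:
R = 6
(R*(-2 + f(-1, 6)))² = (6*(-2 - 1*6))² = (6*(-2 - 6))² = (6*(-8))² = (-48)² = 2304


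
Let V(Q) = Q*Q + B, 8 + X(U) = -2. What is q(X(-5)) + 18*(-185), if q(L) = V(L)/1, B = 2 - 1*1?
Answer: -3229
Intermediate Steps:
B = 1 (B = 2 - 1 = 1)
X(U) = -10 (X(U) = -8 - 2 = -10)
V(Q) = 1 + Q**2 (V(Q) = Q*Q + 1 = Q**2 + 1 = 1 + Q**2)
q(L) = 1 + L**2 (q(L) = (1 + L**2)/1 = (1 + L**2)*1 = 1 + L**2)
q(X(-5)) + 18*(-185) = (1 + (-10)**2) + 18*(-185) = (1 + 100) - 3330 = 101 - 3330 = -3229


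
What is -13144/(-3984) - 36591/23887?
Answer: 21024023/11895726 ≈ 1.7674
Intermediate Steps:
-13144/(-3984) - 36591/23887 = -13144*(-1/3984) - 36591*1/23887 = 1643/498 - 36591/23887 = 21024023/11895726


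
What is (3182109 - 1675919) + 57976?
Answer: 1564166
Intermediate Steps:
(3182109 - 1675919) + 57976 = 1506190 + 57976 = 1564166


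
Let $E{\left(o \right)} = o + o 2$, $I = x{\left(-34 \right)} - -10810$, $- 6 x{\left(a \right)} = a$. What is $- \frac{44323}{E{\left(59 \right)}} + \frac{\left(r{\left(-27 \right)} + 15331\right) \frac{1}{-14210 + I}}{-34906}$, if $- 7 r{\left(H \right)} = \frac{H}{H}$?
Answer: $- \frac{55140766135241}{220199910861} \approx -250.41$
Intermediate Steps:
$x{\left(a \right)} = - \frac{a}{6}$
$r{\left(H \right)} = - \frac{1}{7}$ ($r{\left(H \right)} = - \frac{H \frac{1}{H}}{7} = \left(- \frac{1}{7}\right) 1 = - \frac{1}{7}$)
$I = \frac{32447}{3}$ ($I = \left(- \frac{1}{6}\right) \left(-34\right) - -10810 = \frac{17}{3} + 10810 = \frac{32447}{3} \approx 10816.0$)
$E{\left(o \right)} = 3 o$ ($E{\left(o \right)} = o + 2 o = 3 o$)
$- \frac{44323}{E{\left(59 \right)}} + \frac{\left(r{\left(-27 \right)} + 15331\right) \frac{1}{-14210 + I}}{-34906} = - \frac{44323}{3 \cdot 59} + \frac{\left(- \frac{1}{7} + 15331\right) \frac{1}{-14210 + \frac{32447}{3}}}{-34906} = - \frac{44323}{177} + \frac{107316}{7 \left(- \frac{10183}{3}\right)} \left(- \frac{1}{34906}\right) = \left(-44323\right) \frac{1}{177} + \frac{107316}{7} \left(- \frac{3}{10183}\right) \left(- \frac{1}{34906}\right) = - \frac{44323}{177} - - \frac{160974}{1244067293} = - \frac{44323}{177} + \frac{160974}{1244067293} = - \frac{55140766135241}{220199910861}$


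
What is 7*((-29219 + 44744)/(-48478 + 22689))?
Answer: -108675/25789 ≈ -4.2140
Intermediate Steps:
7*((-29219 + 44744)/(-48478 + 22689)) = 7*(15525/(-25789)) = 7*(15525*(-1/25789)) = 7*(-15525/25789) = -108675/25789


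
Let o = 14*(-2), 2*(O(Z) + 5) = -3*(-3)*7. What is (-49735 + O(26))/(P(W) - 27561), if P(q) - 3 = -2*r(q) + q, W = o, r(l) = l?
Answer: 99417/55060 ≈ 1.8056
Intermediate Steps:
O(Z) = 53/2 (O(Z) = -5 + (-3*(-3)*7)/2 = -5 + (9*7)/2 = -5 + (½)*63 = -5 + 63/2 = 53/2)
o = -28
W = -28
P(q) = 3 - q (P(q) = 3 + (-2*q + q) = 3 - q)
(-49735 + O(26))/(P(W) - 27561) = (-49735 + 53/2)/((3 - 1*(-28)) - 27561) = -99417/(2*((3 + 28) - 27561)) = -99417/(2*(31 - 27561)) = -99417/2/(-27530) = -99417/2*(-1/27530) = 99417/55060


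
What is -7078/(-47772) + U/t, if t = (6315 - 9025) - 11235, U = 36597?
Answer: -824804587/333090270 ≈ -2.4762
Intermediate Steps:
t = -13945 (t = -2710 - 11235 = -13945)
-7078/(-47772) + U/t = -7078/(-47772) + 36597/(-13945) = -7078*(-1/47772) + 36597*(-1/13945) = 3539/23886 - 36597/13945 = -824804587/333090270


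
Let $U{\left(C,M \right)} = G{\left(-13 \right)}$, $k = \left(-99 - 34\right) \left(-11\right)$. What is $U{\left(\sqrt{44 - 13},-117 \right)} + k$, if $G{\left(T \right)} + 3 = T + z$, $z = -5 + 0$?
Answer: $1442$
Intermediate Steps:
$z = -5$
$G{\left(T \right)} = -8 + T$ ($G{\left(T \right)} = -3 + \left(T - 5\right) = -3 + \left(-5 + T\right) = -8 + T$)
$k = 1463$ ($k = \left(-133\right) \left(-11\right) = 1463$)
$U{\left(C,M \right)} = -21$ ($U{\left(C,M \right)} = -8 - 13 = -21$)
$U{\left(\sqrt{44 - 13},-117 \right)} + k = -21 + 1463 = 1442$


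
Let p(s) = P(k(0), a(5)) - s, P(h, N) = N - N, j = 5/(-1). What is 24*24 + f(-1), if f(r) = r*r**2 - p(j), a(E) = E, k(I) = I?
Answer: 570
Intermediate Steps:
j = -5 (j = 5*(-1) = -5)
P(h, N) = 0
p(s) = -s (p(s) = 0 - s = -s)
f(r) = -5 + r**3 (f(r) = r*r**2 - (-1)*(-5) = r**3 - 1*5 = r**3 - 5 = -5 + r**3)
24*24 + f(-1) = 24*24 + (-5 + (-1)**3) = 576 + (-5 - 1) = 576 - 6 = 570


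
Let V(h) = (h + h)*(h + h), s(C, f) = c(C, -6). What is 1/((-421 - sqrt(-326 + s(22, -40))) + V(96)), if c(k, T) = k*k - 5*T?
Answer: 36443/1328092061 + 2*sqrt(47)/1328092061 ≈ 2.7450e-5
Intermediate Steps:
c(k, T) = k**2 - 5*T
s(C, f) = 30 + C**2 (s(C, f) = C**2 - 5*(-6) = C**2 + 30 = 30 + C**2)
V(h) = 4*h**2 (V(h) = (2*h)*(2*h) = 4*h**2)
1/((-421 - sqrt(-326 + s(22, -40))) + V(96)) = 1/((-421 - sqrt(-326 + (30 + 22**2))) + 4*96**2) = 1/((-421 - sqrt(-326 + (30 + 484))) + 4*9216) = 1/((-421 - sqrt(-326 + 514)) + 36864) = 1/((-421 - sqrt(188)) + 36864) = 1/((-421 - 2*sqrt(47)) + 36864) = 1/(36443 - 2*sqrt(47))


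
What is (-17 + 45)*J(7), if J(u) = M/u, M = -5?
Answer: -20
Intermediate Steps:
J(u) = -5/u
(-17 + 45)*J(7) = (-17 + 45)*(-5/7) = 28*(-5*⅐) = 28*(-5/7) = -20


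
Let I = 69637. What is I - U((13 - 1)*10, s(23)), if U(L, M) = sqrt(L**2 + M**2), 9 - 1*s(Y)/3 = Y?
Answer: 69637 - 6*sqrt(449) ≈ 69510.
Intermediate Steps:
s(Y) = 27 - 3*Y
I - U((13 - 1)*10, s(23)) = 69637 - sqrt(((13 - 1)*10)**2 + (27 - 3*23)**2) = 69637 - sqrt((12*10)**2 + (27 - 69)**2) = 69637 - sqrt(120**2 + (-42)**2) = 69637 - sqrt(14400 + 1764) = 69637 - sqrt(16164) = 69637 - 6*sqrt(449)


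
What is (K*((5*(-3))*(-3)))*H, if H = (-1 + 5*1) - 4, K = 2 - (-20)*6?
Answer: 0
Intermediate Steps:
K = 122 (K = 2 - 4*(-30) = 2 + 120 = 122)
H = 0 (H = (-1 + 5) - 4 = 4 - 4 = 0)
(K*((5*(-3))*(-3)))*H = (122*((5*(-3))*(-3)))*0 = (122*(-15*(-3)))*0 = (122*45)*0 = 5490*0 = 0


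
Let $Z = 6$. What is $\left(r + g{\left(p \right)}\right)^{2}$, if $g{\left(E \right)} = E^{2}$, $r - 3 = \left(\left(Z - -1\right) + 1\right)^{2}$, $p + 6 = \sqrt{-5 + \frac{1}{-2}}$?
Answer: $\frac{34857}{4} - 1170 i \sqrt{22} \approx 8714.3 - 5487.8 i$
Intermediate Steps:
$p = -6 + \frac{i \sqrt{22}}{2}$ ($p = -6 + \sqrt{-5 + \frac{1}{-2}} = -6 + \sqrt{-5 - \frac{1}{2}} = -6 + \sqrt{- \frac{11}{2}} = -6 + \frac{i \sqrt{22}}{2} \approx -6.0 + 2.3452 i$)
$r = 67$ ($r = 3 + \left(\left(6 - -1\right) + 1\right)^{2} = 3 + \left(\left(6 + 1\right) + 1\right)^{2} = 3 + \left(7 + 1\right)^{2} = 3 + 8^{2} = 3 + 64 = 67$)
$\left(r + g{\left(p \right)}\right)^{2} = \left(67 + \left(-6 + \frac{i \sqrt{22}}{2}\right)^{2}\right)^{2}$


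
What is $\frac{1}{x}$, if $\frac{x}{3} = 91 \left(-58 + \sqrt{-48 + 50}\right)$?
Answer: $- \frac{29}{458913} - \frac{\sqrt{2}}{917826} \approx -6.4734 \cdot 10^{-5}$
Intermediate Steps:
$x = -15834 + 273 \sqrt{2}$ ($x = 3 \cdot 91 \left(-58 + \sqrt{-48 + 50}\right) = 3 \cdot 91 \left(-58 + \sqrt{2}\right) = 3 \left(-5278 + 91 \sqrt{2}\right) = -15834 + 273 \sqrt{2} \approx -15448.0$)
$\frac{1}{x} = \frac{1}{-15834 + 273 \sqrt{2}}$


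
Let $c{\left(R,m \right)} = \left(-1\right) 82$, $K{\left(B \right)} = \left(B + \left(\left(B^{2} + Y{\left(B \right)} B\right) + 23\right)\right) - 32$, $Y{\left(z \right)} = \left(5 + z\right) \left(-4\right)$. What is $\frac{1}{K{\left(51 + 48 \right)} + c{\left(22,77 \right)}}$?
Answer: $- \frac{1}{31375} \approx -3.1873 \cdot 10^{-5}$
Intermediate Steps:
$Y{\left(z \right)} = -20 - 4 z$
$K{\left(B \right)} = -9 + B + B^{2} + B \left(-20 - 4 B\right)$ ($K{\left(B \right)} = \left(B + \left(\left(B^{2} + \left(-20 - 4 B\right) B\right) + 23\right)\right) - 32 = \left(B + \left(\left(B^{2} + B \left(-20 - 4 B\right)\right) + 23\right)\right) - 32 = \left(B + \left(23 + B^{2} + B \left(-20 - 4 B\right)\right)\right) - 32 = \left(23 + B + B^{2} + B \left(-20 - 4 B\right)\right) - 32 = -9 + B + B^{2} + B \left(-20 - 4 B\right)$)
$c{\left(R,m \right)} = -82$
$\frac{1}{K{\left(51 + 48 \right)} + c{\left(22,77 \right)}} = \frac{1}{\left(-9 - 19 \left(51 + 48\right) - 3 \left(51 + 48\right)^{2}\right) - 82} = \frac{1}{\left(-9 - 1881 - 3 \cdot 99^{2}\right) - 82} = \frac{1}{\left(-9 - 1881 - 29403\right) - 82} = \frac{1}{-31293 - 82} = \frac{1}{-31375} = - \frac{1}{31375}$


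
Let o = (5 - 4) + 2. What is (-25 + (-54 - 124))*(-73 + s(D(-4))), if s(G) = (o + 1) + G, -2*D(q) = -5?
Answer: 26999/2 ≈ 13500.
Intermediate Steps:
D(q) = 5/2 (D(q) = -½*(-5) = 5/2)
o = 3 (o = 1 + 2 = 3)
s(G) = 4 + G (s(G) = (3 + 1) + G = 4 + G)
(-25 + (-54 - 124))*(-73 + s(D(-4))) = (-25 + (-54 - 124))*(-73 + (4 + 5/2)) = (-25 - 178)*(-73 + 13/2) = -203*(-133/2) = 26999/2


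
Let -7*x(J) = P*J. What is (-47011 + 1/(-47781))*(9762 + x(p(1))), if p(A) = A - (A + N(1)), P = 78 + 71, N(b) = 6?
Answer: -17278021097664/37163 ≈ -4.6493e+8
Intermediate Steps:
P = 149
p(A) = -6 (p(A) = A - (A + 6) = A - (6 + A) = A + (-6 - A) = -6)
x(J) = -149*J/7
(-47011 + 1/(-47781))*(9762 + x(p(1))) = (-47011 + 1/(-47781))*(9762 - 149/7*(-6)) = (-47011 - 1/47781)*(9762 + 894/7) = -2246232592/47781*69228/7 = -17278021097664/37163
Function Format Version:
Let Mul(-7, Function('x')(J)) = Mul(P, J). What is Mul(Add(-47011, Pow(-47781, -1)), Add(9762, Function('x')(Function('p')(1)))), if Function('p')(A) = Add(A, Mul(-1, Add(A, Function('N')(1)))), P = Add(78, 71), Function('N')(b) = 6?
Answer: Rational(-17278021097664, 37163) ≈ -4.6493e+8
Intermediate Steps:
P = 149
Function('p')(A) = -6 (Function('p')(A) = Add(A, Mul(-1, Add(A, 6))) = Add(A, Mul(-1, Add(6, A))) = Add(A, Add(-6, Mul(-1, A))) = -6)
Function('x')(J) = Mul(Rational(-149, 7), J) (Function('x')(J) = Mul(Rational(-1, 7), Mul(149, J)) = Mul(Rational(-149, 7), J))
Mul(Add(-47011, Pow(-47781, -1)), Add(9762, Function('x')(Function('p')(1)))) = Mul(Add(-47011, Pow(-47781, -1)), Add(9762, Mul(Rational(-149, 7), -6))) = Mul(Add(-47011, Rational(-1, 47781)), Add(9762, Rational(894, 7))) = Mul(Rational(-2246232592, 47781), Rational(69228, 7)) = Rational(-17278021097664, 37163)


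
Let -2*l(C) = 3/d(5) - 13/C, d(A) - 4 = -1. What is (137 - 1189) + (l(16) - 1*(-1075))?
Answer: 733/32 ≈ 22.906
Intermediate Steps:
d(A) = 3 (d(A) = 4 - 1 = 3)
l(C) = -1/2 + 13/(2*C) (l(C) = -(3/3 - 13/C)/2 = -(3*(1/3) - 13/C)/2 = -(1 - 13/C)/2 = -1/2 + 13/(2*C))
(137 - 1189) + (l(16) - 1*(-1075)) = (137 - 1189) + ((1/2)*(13 - 1*16)/16 - 1*(-1075)) = -1052 + ((1/2)*(1/16)*(13 - 16) + 1075) = -1052 + ((1/2)*(1/16)*(-3) + 1075) = -1052 + (-3/32 + 1075) = -1052 + 34397/32 = 733/32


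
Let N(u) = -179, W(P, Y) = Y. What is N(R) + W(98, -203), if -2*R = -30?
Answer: -382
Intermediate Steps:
R = 15 (R = -½*(-30) = 15)
N(R) + W(98, -203) = -179 - 203 = -382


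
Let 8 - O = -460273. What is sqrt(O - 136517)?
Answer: 2*sqrt(80941) ≈ 569.00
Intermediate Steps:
O = 460281 (O = 8 - 1*(-460273) = 8 + 460273 = 460281)
sqrt(O - 136517) = sqrt(460281 - 136517) = sqrt(323764) = 2*sqrt(80941)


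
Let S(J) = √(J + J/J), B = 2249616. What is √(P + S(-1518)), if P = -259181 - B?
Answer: √(-2508797 + I*√1517) ≈ 0.01 + 1583.9*I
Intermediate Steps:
S(J) = √(1 + J) (S(J) = √(J + 1) = √(1 + J))
P = -2508797 (P = -259181 - 1*2249616 = -259181 - 2249616 = -2508797)
√(P + S(-1518)) = √(-2508797 + √(1 - 1518)) = √(-2508797 + √(-1517)) = √(-2508797 + I*√1517)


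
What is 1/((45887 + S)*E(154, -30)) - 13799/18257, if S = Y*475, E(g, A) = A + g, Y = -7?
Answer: -72826798455/96354749816 ≈ -0.75582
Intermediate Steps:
S = -3325 (S = -7*475 = -3325)
1/((45887 + S)*E(154, -30)) - 13799/18257 = 1/((45887 - 3325)*(-30 + 154)) - 13799/18257 = 1/(42562*124) - 13799*1/18257 = (1/42562)*(1/124) - 13799/18257 = 1/5277688 - 13799/18257 = -72826798455/96354749816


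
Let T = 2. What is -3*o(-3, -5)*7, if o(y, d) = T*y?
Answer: 126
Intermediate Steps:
o(y, d) = 2*y
-3*o(-3, -5)*7 = -6*(-3)*7 = -3*(-6)*7 = 18*7 = 126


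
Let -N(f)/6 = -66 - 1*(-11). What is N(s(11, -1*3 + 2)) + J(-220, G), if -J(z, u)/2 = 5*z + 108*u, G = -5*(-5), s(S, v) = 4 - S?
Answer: -2870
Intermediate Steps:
G = 25
N(f) = 330 (N(f) = -6*(-66 - 1*(-11)) = -6*(-66 + 11) = -6*(-55) = 330)
J(z, u) = -216*u - 10*z (J(z, u) = -2*(5*z + 108*u) = -216*u - 10*z)
N(s(11, -1*3 + 2)) + J(-220, G) = 330 + (-216*25 - 10*(-220)) = 330 + (-5400 + 2200) = 330 - 3200 = -2870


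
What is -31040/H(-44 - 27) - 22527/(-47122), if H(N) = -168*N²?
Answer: 2567564107/4988382042 ≈ 0.51471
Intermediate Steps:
-31040/H(-44 - 27) - 22527/(-47122) = -31040*(-1/(168*(-44 - 27)²)) - 22527/(-47122) = -31040/((-168*(-71)²)) - 22527*(-1/47122) = -31040/((-168*5041)) + 22527/47122 = -31040/(-846888) + 22527/47122 = -31040*(-1/846888) + 22527/47122 = 3880/105861 + 22527/47122 = 2567564107/4988382042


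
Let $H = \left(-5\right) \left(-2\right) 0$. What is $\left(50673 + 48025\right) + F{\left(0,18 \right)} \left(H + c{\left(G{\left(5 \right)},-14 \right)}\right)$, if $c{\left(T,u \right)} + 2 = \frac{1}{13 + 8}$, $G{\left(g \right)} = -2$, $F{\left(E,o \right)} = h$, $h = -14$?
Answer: $\frac{296176}{3} \approx 98725.0$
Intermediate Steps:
$F{\left(E,o \right)} = -14$
$c{\left(T,u \right)} = - \frac{41}{21}$ ($c{\left(T,u \right)} = -2 + \frac{1}{13 + 8} = -2 + \frac{1}{21} = - \frac{41}{21}$)
$H = 0$ ($H = 10 \cdot 0 = 0$)
$\left(50673 + 48025\right) + F{\left(0,18 \right)} \left(H + c{\left(G{\left(5 \right)},-14 \right)}\right) = \left(50673 + 48025\right) - 14 \left(0 - \frac{41}{21}\right) = 98698 - - \frac{82}{3} = 98698 + \frac{82}{3} = \frac{296176}{3}$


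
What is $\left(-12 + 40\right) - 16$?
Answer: $12$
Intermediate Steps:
$\left(-12 + 40\right) - 16 = 28 - 16 = 12$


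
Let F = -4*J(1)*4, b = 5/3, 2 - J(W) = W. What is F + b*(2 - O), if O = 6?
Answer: -68/3 ≈ -22.667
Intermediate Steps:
J(W) = 2 - W
b = 5/3 (b = 5*(⅓) = 5/3 ≈ 1.6667)
F = -16 (F = -4*(2 - 1*1)*4 = -4*(2 - 1)*4 = -4*1*4 = -4*4 = -16)
F + b*(2 - O) = -16 + 5*(2 - 1*6)/3 = -16 + 5*(2 - 6)/3 = -16 + (5/3)*(-4) = -16 - 20/3 = -68/3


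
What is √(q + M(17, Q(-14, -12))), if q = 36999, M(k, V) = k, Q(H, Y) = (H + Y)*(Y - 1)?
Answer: 2*√9254 ≈ 192.40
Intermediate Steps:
Q(H, Y) = (-1 + Y)*(H + Y) (Q(H, Y) = (H + Y)*(-1 + Y) = (-1 + Y)*(H + Y))
√(q + M(17, Q(-14, -12))) = √(36999 + 17) = √37016 = 2*√9254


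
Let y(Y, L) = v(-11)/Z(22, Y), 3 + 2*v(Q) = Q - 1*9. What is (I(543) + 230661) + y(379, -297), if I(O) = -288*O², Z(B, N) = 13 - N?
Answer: -61990042909/732 ≈ -8.4686e+7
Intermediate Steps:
v(Q) = -6 + Q/2 (v(Q) = -3/2 + (Q - 1*9)/2 = -3/2 + (Q - 9)/2 = -3/2 + (-9 + Q)/2 = -3/2 + (-9/2 + Q/2) = -6 + Q/2)
y(Y, L) = -23/(2*(13 - Y)) (y(Y, L) = (-6 + (½)*(-11))/(13 - Y) = (-6 - 11/2)/(13 - Y) = -23/(2*(13 - Y)))
(I(543) + 230661) + y(379, -297) = (-288*543² + 230661) + 23/(2*(-13 + 379)) = (-288*294849 + 230661) + (23/2)/366 = (-84916512 + 230661) + (23/2)*(1/366) = -84685851 + 23/732 = -61990042909/732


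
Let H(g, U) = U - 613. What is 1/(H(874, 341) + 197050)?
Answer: 1/196778 ≈ 5.0819e-6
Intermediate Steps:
H(g, U) = -613 + U
1/(H(874, 341) + 197050) = 1/((-613 + 341) + 197050) = 1/(-272 + 197050) = 1/196778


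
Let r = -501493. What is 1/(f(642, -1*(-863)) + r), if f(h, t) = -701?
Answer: -1/502194 ≈ -1.9913e-6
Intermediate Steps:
1/(f(642, -1*(-863)) + r) = 1/(-701 - 501493) = 1/(-502194) = -1/502194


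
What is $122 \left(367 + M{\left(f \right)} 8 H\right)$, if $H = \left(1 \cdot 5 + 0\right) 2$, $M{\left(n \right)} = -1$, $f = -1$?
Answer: $35014$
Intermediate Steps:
$H = 10$ ($H = \left(5 + 0\right) 2 = 5 \cdot 2 = 10$)
$122 \left(367 + M{\left(f \right)} 8 H\right) = 122 \left(367 + \left(-1\right) 8 \cdot 10\right) = 122 \left(367 - 80\right) = 122 \cdot 287 = 35014$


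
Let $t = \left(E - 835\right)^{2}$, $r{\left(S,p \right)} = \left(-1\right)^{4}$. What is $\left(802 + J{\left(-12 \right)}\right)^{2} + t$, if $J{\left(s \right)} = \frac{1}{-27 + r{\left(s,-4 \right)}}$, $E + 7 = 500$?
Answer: $\frac{513831865}{676} \approx 7.6011 \cdot 10^{5}$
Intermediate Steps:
$E = 493$ ($E = -7 + 500 = 493$)
$r{\left(S,p \right)} = 1$
$J{\left(s \right)} = - \frac{1}{26}$ ($J{\left(s \right)} = \frac{1}{-27 + 1} = \frac{1}{-26} = - \frac{1}{26}$)
$t = 116964$ ($t = \left(493 - 835\right)^{2} = \left(-342\right)^{2} = 116964$)
$\left(802 + J{\left(-12 \right)}\right)^{2} + t = \left(802 - \frac{1}{26}\right)^{2} + 116964 = \left(\frac{20851}{26}\right)^{2} + 116964 = \frac{434764201}{676} + 116964 = \frac{513831865}{676}$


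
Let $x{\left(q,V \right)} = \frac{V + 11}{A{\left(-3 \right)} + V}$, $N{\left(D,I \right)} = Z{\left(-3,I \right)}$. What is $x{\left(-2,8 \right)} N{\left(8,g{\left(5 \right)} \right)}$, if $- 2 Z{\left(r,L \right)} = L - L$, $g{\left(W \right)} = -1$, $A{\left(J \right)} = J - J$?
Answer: $0$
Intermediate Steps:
$A{\left(J \right)} = 0$
$Z{\left(r,L \right)} = 0$ ($Z{\left(r,L \right)} = - \frac{L - L}{2} = \left(- \frac{1}{2}\right) 0 = 0$)
$N{\left(D,I \right)} = 0$
$x{\left(q,V \right)} = \frac{11 + V}{V}$ ($x{\left(q,V \right)} = \frac{V + 11}{0 + V} = \frac{11 + V}{V}$)
$x{\left(-2,8 \right)} N{\left(8,g{\left(5 \right)} \right)} = \frac{11 + 8}{8} \cdot 0 = \frac{1}{8} \cdot 19 \cdot 0 = \frac{19}{8} \cdot 0 = 0$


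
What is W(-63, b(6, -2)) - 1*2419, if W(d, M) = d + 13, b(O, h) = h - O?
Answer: -2469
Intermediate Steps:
W(d, M) = 13 + d
W(-63, b(6, -2)) - 1*2419 = (13 - 63) - 1*2419 = -50 - 2419 = -2469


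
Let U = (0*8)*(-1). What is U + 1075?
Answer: 1075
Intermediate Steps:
U = 0 (U = 0*(-1) = 0)
U + 1075 = 0 + 1075 = 1075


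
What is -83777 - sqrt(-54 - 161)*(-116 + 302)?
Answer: -83777 - 186*I*sqrt(215) ≈ -83777.0 - 2727.3*I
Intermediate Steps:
-83777 - sqrt(-54 - 161)*(-116 + 302) = -83777 - sqrt(-215)*186 = -83777 - I*sqrt(215)*186 = -83777 - 186*I*sqrt(215)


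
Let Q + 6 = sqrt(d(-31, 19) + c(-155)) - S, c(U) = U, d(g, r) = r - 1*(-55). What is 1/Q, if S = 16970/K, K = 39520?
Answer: -100416368/1910699905 - 140564736*I/1910699905 ≈ -0.052555 - 0.073567*I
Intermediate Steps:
d(g, r) = 55 + r (d(g, r) = r + 55 = 55 + r)
S = 1697/3952 (S = 16970/39520 = 16970*(1/39520) = 1697/3952 ≈ 0.42940)
Q = -25409/3952 + 9*I (Q = -6 + (sqrt((55 + 19) - 155) - 1*1697/3952) = -6 + (sqrt(74 - 155) - 1697/3952) = -6 + (sqrt(-81) - 1697/3952) = -6 + (9*I - 1697/3952) = -6 + (-1697/3952 + 9*I) = -25409/3952 + 9*I ≈ -6.4294 + 9.0*I)
1/Q = 1/(-25409/3952 + 9*I) = 15618304*(-25409/3952 - 9*I)/1910699905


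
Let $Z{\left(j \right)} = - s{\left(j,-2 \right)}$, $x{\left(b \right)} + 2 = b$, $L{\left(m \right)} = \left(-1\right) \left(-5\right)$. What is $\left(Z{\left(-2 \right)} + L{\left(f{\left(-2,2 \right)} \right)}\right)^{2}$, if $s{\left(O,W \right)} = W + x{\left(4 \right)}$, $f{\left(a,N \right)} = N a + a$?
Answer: $25$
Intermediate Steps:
$f{\left(a,N \right)} = a + N a$
$L{\left(m \right)} = 5$
$x{\left(b \right)} = -2 + b$
$s{\left(O,W \right)} = 2 + W$ ($s{\left(O,W \right)} = W + \left(-2 + 4\right) = W + 2 = 2 + W$)
$Z{\left(j \right)} = 0$ ($Z{\left(j \right)} = - (2 - 2) = \left(-1\right) 0 = 0$)
$\left(Z{\left(-2 \right)} + L{\left(f{\left(-2,2 \right)} \right)}\right)^{2} = \left(0 + 5\right)^{2} = 5^{2} = 25$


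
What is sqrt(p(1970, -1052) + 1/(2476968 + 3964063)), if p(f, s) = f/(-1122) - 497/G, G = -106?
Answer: sqrt(430272351525748437042018)/383022349446 ≈ 1.7126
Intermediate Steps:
p(f, s) = 497/106 - f/1122 (p(f, s) = f/(-1122) - 497/(-106) = f*(-1/1122) - 497*(-1/106) = -f/1122 + 497/106 = 497/106 - f/1122)
sqrt(p(1970, -1052) + 1/(2476968 + 3964063)) = sqrt((497/106 - 1/1122*1970) + 1/(2476968 + 3964063)) = sqrt((497/106 - 985/561) + 1/6441031) = sqrt(174407/59466 + 1/6441031) = sqrt(1123360953083/383022349446) = sqrt(430272351525748437042018)/383022349446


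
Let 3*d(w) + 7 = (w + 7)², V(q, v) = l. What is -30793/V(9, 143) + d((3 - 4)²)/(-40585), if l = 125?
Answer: -249947256/1014625 ≈ -246.34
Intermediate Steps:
V(q, v) = 125
d(w) = -7/3 + (7 + w)²/3 (d(w) = -7/3 + (w + 7)²/3 = -7/3 + (7 + w)²/3)
-30793/V(9, 143) + d((3 - 4)²)/(-40585) = -30793/125 + (-7/3 + (7 + (3 - 4)²)²/3)/(-40585) = -30793*1/125 + (-7/3 + (7 + (-1)²)²/3)*(-1/40585) = -30793/125 + (-7/3 + (7 + 1)²/3)*(-1/40585) = -30793/125 + (-7/3 + (⅓)*8²)*(-1/40585) = -30793/125 + (-7/3 + (⅓)*64)*(-1/40585) = -30793/125 + (-7/3 + 64/3)*(-1/40585) = -30793/125 + 19*(-1/40585) = -30793/125 - 19/40585 = -249947256/1014625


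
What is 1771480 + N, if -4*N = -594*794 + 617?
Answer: 7556939/4 ≈ 1.8892e+6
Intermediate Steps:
N = 471019/4 (N = -(-594*794 + 617)/4 = -(-471636 + 617)/4 = -¼*(-471019) = 471019/4 ≈ 1.1775e+5)
1771480 + N = 1771480 + 471019/4 = 7556939/4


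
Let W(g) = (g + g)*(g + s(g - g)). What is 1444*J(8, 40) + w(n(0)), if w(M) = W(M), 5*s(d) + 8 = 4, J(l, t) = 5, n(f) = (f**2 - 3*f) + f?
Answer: 7220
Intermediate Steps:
n(f) = f**2 - 2*f
s(d) = -4/5 (s(d) = -8/5 + (1/5)*4 = -8/5 + 4/5 = -4/5)
W(g) = 2*g*(-4/5 + g) (W(g) = (g + g)*(g - 4/5) = (2*g)*(-4/5 + g) = 2*g*(-4/5 + g))
w(M) = 2*M*(-4 + 5*M)/5
1444*J(8, 40) + w(n(0)) = 1444*5 + 2*(0*(-2 + 0))*(-4 + 5*(0*(-2 + 0)))/5 = 7220 + 2*(0*(-2))*(-4 + 5*(0*(-2)))/5 = 7220 + (2/5)*0*(-4 + 5*0) = 7220 + (2/5)*0*(-4 + 0) = 7220 + (2/5)*0*(-4) = 7220 + 0 = 7220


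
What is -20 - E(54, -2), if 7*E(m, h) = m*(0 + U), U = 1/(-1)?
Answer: -86/7 ≈ -12.286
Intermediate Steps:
U = -1
E(m, h) = -m/7 (E(m, h) = (m*(0 - 1))/7 = (m*(-1))/7 = (-m)/7 = -m/7)
-20 - E(54, -2) = -20 - (-1)*54/7 = -20 - 1*(-54/7) = -20 + 54/7 = -86/7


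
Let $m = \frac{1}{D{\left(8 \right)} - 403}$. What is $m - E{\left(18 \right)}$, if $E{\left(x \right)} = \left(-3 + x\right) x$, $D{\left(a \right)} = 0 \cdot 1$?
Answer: $- \frac{108811}{403} \approx -270.0$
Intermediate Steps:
$D{\left(a \right)} = 0$
$E{\left(x \right)} = x \left(-3 + x\right)$
$m = - \frac{1}{403}$ ($m = \frac{1}{0 - 403} = \frac{1}{-403} = - \frac{1}{403} \approx -0.0024814$)
$m - E{\left(18 \right)} = - \frac{1}{403} - 18 \left(-3 + 18\right) = - \frac{1}{403} - 18 \cdot 15 = - \frac{1}{403} - 270 = - \frac{108811}{403}$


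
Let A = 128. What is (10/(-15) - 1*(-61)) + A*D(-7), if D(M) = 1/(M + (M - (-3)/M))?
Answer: 15593/303 ≈ 51.462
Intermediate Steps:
D(M) = 1/(2*M + 3/M) (D(M) = 1/(M + (M + 3/M)) = 1/(2*M + 3/M))
(10/(-15) - 1*(-61)) + A*D(-7) = (10/(-15) - 1*(-61)) + 128*(-7/(3 + 2*(-7)**2)) = (10*(-1/15) + 61) + 128*(-7/(3 + 2*49)) = (-2/3 + 61) + 128*(-7/(3 + 98)) = 181/3 + 128*(-7/101) = 181/3 - 896/101 = 15593/303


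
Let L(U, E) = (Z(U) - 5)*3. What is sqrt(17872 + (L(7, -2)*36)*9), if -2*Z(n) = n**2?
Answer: I*sqrt(10802) ≈ 103.93*I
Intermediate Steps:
Z(n) = -n**2/2
L(U, E) = -15 - 3*U**2/2 (L(U, E) = (-U**2/2 - 5)*3 = (-5 - U**2/2)*3 = -15 - 3*U**2/2)
sqrt(17872 + (L(7, -2)*36)*9) = sqrt(17872 + ((-15 - 3/2*7**2)*36)*9) = sqrt(17872 + ((-15 - 3/2*49)*36)*9) = sqrt(17872 + ((-15 - 147/2)*36)*9) = sqrt(17872 - 177/2*36*9) = sqrt(17872 - 3186*9) = sqrt(17872 - 28674) = sqrt(-10802) = I*sqrt(10802)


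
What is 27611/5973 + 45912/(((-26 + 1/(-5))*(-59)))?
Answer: 1584567299/46165317 ≈ 34.324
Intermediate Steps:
27611/5973 + 45912/(((-26 + 1/(-5))*(-59))) = 27611*(1/5973) + 45912/(((-26 - 1/5)*(-59))) = 27611/5973 + 45912/((-131/5*(-59))) = 27611/5973 + 45912/(7729/5) = 27611/5973 + 45912*(5/7729) = 27611/5973 + 229560/7729 = 1584567299/46165317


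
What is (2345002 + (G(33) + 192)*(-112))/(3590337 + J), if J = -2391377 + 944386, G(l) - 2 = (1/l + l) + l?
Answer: 38211997/35365209 ≈ 1.0805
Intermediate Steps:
G(l) = 2 + 1/l + 2*l (G(l) = 2 + ((1/l + l) + l) = 2 + ((l + 1/l) + l) = 2 + (1/l + 2*l) = 2 + 1/l + 2*l)
J = -1446991
(2345002 + (G(33) + 192)*(-112))/(3590337 + J) = (2345002 + ((2 + 1/33 + 2*33) + 192)*(-112))/(3590337 - 1446991) = (2345002 + ((2 + 1/33 + 66) + 192)*(-112))/2143346 = (2345002 + (2245/33 + 192)*(-112))*(1/2143346) = (2345002 + (8581/33)*(-112))*(1/2143346) = (2345002 - 961072/33)*(1/2143346) = (76423994/33)*(1/2143346) = 38211997/35365209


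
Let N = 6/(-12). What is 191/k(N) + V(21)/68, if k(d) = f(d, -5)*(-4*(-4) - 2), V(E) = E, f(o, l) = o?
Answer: -12841/476 ≈ -26.977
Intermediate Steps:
N = -1/2 (N = 6*(-1/12) = -1/2 ≈ -0.50000)
k(d) = 14*d (k(d) = d*(-4*(-4) - 2) = d*(16 - 2) = d*14 = 14*d)
191/k(N) + V(21)/68 = 191/((14*(-1/2))) + 21/68 = 191/(-7) + 21*(1/68) = 191*(-1/7) + 21/68 = -191/7 + 21/68 = -12841/476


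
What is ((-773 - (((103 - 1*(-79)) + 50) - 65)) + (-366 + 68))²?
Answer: 1532644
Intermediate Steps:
((-773 - (((103 - 1*(-79)) + 50) - 65)) + (-366 + 68))² = ((-773 - (((103 + 79) + 50) - 65)) - 298)² = ((-773 - ((182 + 50) - 65)) - 298)² = ((-773 - (232 - 65)) - 298)² = ((-773 - 1*167) - 298)² = ((-773 - 167) - 298)² = (-940 - 298)² = (-1238)² = 1532644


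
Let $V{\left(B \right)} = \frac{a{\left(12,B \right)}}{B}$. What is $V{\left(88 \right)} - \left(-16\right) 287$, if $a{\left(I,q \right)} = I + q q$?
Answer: $\frac{102963}{22} \approx 4680.1$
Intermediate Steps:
$a{\left(I,q \right)} = I + q^{2}$
$V{\left(B \right)} = \frac{12 + B^{2}}{B}$
$V{\left(88 \right)} - \left(-16\right) 287 = \left(88 + \frac{12}{88}\right) - \left(-16\right) 287 = \left(88 + 12 \cdot \frac{1}{88}\right) - -4592 = \left(88 + \frac{3}{22}\right) + 4592 = \frac{1939}{22} + 4592 = \frac{102963}{22}$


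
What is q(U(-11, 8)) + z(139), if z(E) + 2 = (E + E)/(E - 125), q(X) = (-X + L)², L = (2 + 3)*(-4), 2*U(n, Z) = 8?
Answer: 4157/7 ≈ 593.86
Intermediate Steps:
U(n, Z) = 4 (U(n, Z) = (½)*8 = 4)
L = -20 (L = 5*(-4) = -20)
q(X) = (-20 - X)² (q(X) = (-X - 20)² = (-20 - X)²)
z(E) = -2 + 2*E/(-125 + E) (z(E) = -2 + (E + E)/(E - 125) = -2 + (2*E)/(-125 + E) = -2 + 2*E/(-125 + E))
q(U(-11, 8)) + z(139) = (20 + 4)² + 250/(-125 + 139) = 24² + 250/14 = 576 + 250*(1/14) = 576 + 125/7 = 4157/7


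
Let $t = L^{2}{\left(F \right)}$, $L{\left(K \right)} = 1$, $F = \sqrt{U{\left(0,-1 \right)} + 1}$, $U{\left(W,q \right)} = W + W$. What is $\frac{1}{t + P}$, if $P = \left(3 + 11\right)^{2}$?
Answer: $\frac{1}{197} \approx 0.0050761$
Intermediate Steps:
$U{\left(W,q \right)} = 2 W$
$F = 1$ ($F = \sqrt{2 \cdot 0 + 1} = \sqrt{0 + 1} = \sqrt{1} = 1$)
$P = 196$ ($P = 14^{2} = 196$)
$t = 1$ ($t = 1^{2} = 1$)
$\frac{1}{t + P} = \frac{1}{1 + 196} = \frac{1}{197}$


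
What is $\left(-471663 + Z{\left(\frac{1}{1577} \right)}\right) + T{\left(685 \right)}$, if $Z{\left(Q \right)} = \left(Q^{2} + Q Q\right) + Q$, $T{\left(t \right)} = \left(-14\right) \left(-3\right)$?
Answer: $- \frac{1172887940330}{2486929} \approx -4.7162 \cdot 10^{5}$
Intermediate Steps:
$T{\left(t \right)} = 42$
$Z{\left(Q \right)} = Q + 2 Q^{2}$ ($Z{\left(Q \right)} = \left(Q^{2} + Q^{2}\right) + Q = 2 Q^{2} + Q = Q + 2 Q^{2}$)
$\left(-471663 + Z{\left(\frac{1}{1577} \right)}\right) + T{\left(685 \right)} = \left(-471663 + \frac{1 + \frac{2}{1577}}{1577}\right) + 42 = \left(-471663 + \frac{1}{1577} \cdot \frac{1579}{1577}\right) + 42 = \left(-471663 + \frac{1579}{2486929}\right) + 42 = - \frac{1172992391348}{2486929} + 42 = - \frac{1172887940330}{2486929}$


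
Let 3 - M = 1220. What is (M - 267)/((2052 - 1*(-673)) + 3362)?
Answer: -1484/6087 ≈ -0.24380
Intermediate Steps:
M = -1217 (M = 3 - 1*1220 = 3 - 1220 = -1217)
(M - 267)/((2052 - 1*(-673)) + 3362) = (-1217 - 267)/((2052 - 1*(-673)) + 3362) = -1484/((2052 + 673) + 3362) = -1484/(2725 + 3362) = -1484/6087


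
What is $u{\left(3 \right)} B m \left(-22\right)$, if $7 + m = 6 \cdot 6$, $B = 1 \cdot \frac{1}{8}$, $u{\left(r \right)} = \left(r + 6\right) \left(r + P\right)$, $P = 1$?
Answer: $-2871$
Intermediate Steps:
$u{\left(r \right)} = \left(1 + r\right) \left(6 + r\right)$ ($u{\left(r \right)} = \left(r + 6\right) \left(r + 1\right) = \left(6 + r\right) \left(1 + r\right) = \left(1 + r\right) \left(6 + r\right)$)
$B = \frac{1}{8}$ ($B = 1 \cdot \frac{1}{8} = \frac{1}{8} \approx 0.125$)
$m = 29$ ($m = -7 + 6 \cdot 6 = -7 + 36 = 29$)
$u{\left(3 \right)} B m \left(-22\right) = \left(6 + 3^{2} + 7 \cdot 3\right) \frac{1}{8} \cdot 29 \left(-22\right) = \left(6 + 9 + 21\right) \frac{29}{8} \left(-22\right) = 36 \cdot \frac{29}{8} \left(-22\right) = \frac{261}{2} \left(-22\right) = -2871$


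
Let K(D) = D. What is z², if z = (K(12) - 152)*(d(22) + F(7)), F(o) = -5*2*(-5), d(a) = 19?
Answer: 93315600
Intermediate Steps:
F(o) = 50 (F(o) = -10*(-5) = 50)
z = -9660 (z = (12 - 152)*(19 + 50) = -140*69 = -9660)
z² = (-9660)² = 93315600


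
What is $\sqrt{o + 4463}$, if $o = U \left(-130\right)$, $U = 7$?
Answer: $\sqrt{3553} \approx 59.607$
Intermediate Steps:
$o = -910$ ($o = 7 \left(-130\right) = -910$)
$\sqrt{o + 4463} = \sqrt{-910 + 4463} = \sqrt{3553}$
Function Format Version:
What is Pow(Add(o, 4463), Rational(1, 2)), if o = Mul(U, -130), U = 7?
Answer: Pow(3553, Rational(1, 2)) ≈ 59.607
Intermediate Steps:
o = -910 (o = Mul(7, -130) = -910)
Pow(Add(o, 4463), Rational(1, 2)) = Pow(Add(-910, 4463), Rational(1, 2)) = Pow(3553, Rational(1, 2))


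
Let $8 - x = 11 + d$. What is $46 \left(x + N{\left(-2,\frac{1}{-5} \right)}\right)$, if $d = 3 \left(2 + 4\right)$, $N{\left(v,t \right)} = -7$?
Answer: $-1288$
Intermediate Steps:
$d = 18$ ($d = 3 \cdot 6 = 18$)
$x = -21$ ($x = 8 - \left(11 + 18\right) = 8 - 29 = -21$)
$46 \left(x + N{\left(-2,\frac{1}{-5} \right)}\right) = 46 \left(-21 - 7\right) = 46 \left(-28\right) = -1288$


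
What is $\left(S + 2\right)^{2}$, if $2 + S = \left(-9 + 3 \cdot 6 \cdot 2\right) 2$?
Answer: $2916$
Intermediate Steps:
$S = 52$ ($S = -2 + \left(-9 + 3 \cdot 6 \cdot 2\right) 2 = -2 + \left(-9 + 18 \cdot 2\right) 2 = -2 + \left(-9 + 36\right) 2 = -2 + 27 \cdot 2 = -2 + 54 = 52$)
$\left(S + 2\right)^{2} = \left(52 + 2\right)^{2} = 54^{2} = 2916$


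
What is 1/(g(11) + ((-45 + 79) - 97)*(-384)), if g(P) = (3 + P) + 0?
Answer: 1/24206 ≈ 4.1312e-5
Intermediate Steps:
g(P) = 3 + P
1/(g(11) + ((-45 + 79) - 97)*(-384)) = 1/((3 + 11) + ((-45 + 79) - 97)*(-384)) = 1/(14 + (34 - 97)*(-384)) = 1/(14 - 63*(-384)) = 1/(14 + 24192) = 1/24206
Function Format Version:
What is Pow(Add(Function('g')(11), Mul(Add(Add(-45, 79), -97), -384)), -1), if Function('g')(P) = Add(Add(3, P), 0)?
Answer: Rational(1, 24206) ≈ 4.1312e-5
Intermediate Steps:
Function('g')(P) = Add(3, P)
Pow(Add(Function('g')(11), Mul(Add(Add(-45, 79), -97), -384)), -1) = Pow(Add(Add(3, 11), Mul(Add(Add(-45, 79), -97), -384)), -1) = Pow(Add(14, Mul(Add(34, -97), -384)), -1) = Pow(Add(14, Mul(-63, -384)), -1) = Pow(Add(14, 24192), -1) = Pow(24206, -1) = Rational(1, 24206)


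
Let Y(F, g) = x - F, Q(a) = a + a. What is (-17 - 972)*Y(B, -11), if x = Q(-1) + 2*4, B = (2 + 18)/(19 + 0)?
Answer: -92966/19 ≈ -4892.9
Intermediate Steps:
B = 20/19 ≈ 1.0526
Q(a) = 2*a
x = 6 (x = 2*(-1) + 2*4 = -2 + 8 = 6)
Y(F, g) = 6 - F
(-17 - 972)*Y(B, -11) = (-17 - 972)*(6 - 1*20/19) = -989*(6 - 20/19) = -989*94/19 = -92966/19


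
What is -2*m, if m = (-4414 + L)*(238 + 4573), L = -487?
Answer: 47157422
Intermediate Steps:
m = -23578711 (m = (-4414 - 487)*(238 + 4573) = -4901*4811 = -23578711)
-2*m = -2*(-23578711) = 47157422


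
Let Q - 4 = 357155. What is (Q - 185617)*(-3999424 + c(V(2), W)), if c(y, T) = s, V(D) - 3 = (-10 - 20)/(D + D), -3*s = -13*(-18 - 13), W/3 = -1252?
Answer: -2058276706850/3 ≈ -6.8609e+11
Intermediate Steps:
Q = 357159 (Q = 4 + 357155 = 357159)
W = -3756 (W = 3*(-1252) = -3756)
s = -403/3 (s = -(-13)*(-18 - 13)/3 = -(-13)*(-31)/3 = -1/3*403 = -403/3 ≈ -134.33)
V(D) = 3 - 15/D (V(D) = 3 + (-10 - 20)/(D + D) = 3 - 30*1/(2*D) = 3 - 15/D)
c(y, T) = -403/3
(Q - 185617)*(-3999424 + c(V(2), W)) = (357159 - 185617)*(-3999424 - 403/3) = 171542*(-11998675/3) = -2058276706850/3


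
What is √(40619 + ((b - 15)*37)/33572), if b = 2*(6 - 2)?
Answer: √233575615713/2398 ≈ 201.54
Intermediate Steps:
b = 8 (b = 2*4 = 8)
√(40619 + ((b - 15)*37)/33572) = √(40619 + ((8 - 15)*37)/33572) = √(40619 - 7*37*(1/33572)) = √(40619 - 259*1/33572) = √(40619 - 37/4796) = √(194808687/4796) = √233575615713/2398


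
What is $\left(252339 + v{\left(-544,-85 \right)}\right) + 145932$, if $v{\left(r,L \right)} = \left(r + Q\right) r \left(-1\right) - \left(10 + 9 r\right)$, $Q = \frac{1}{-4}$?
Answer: $107085$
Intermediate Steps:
$Q = - \frac{1}{4} \approx -0.25$
$v{\left(r,L \right)} = -10 - 9 r - r \left(- \frac{1}{4} + r\right)$ ($v{\left(r,L \right)} = \left(r - \frac{1}{4}\right) r \left(-1\right) - \left(10 + 9 r\right) = \left(- \frac{1}{4} + r\right) r \left(-1\right) - \left(10 + 9 r\right) = r \left(- \frac{1}{4} + r\right) \left(-1\right) - \left(10 + 9 r\right) = - r \left(- \frac{1}{4} + r\right) - \left(10 + 9 r\right) = -10 - 9 r - r \left(- \frac{1}{4} + r\right)$)
$\left(252339 + v{\left(-544,-85 \right)}\right) + 145932 = \left(252339 - 291186\right) + 145932 = -38847 + 145932 = 107085$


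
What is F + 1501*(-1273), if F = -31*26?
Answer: -1911579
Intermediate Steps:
F = -806
F + 1501*(-1273) = -806 + 1501*(-1273) = -806 - 1910773 = -1911579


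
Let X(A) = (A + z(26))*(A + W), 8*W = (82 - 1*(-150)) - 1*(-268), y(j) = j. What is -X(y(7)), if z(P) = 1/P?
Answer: -25437/52 ≈ -489.17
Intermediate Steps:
W = 125/2 (W = ((82 - 1*(-150)) - 1*(-268))/8 = ((82 + 150) + 268)/8 = (232 + 268)/8 = (1/8)*500 = 125/2 ≈ 62.500)
X(A) = (1/26 + A)*(125/2 + A) (X(A) = (A + 1/26)*(A + 125/2) = (A + 1/26)*(125/2 + A) = (1/26 + A)*(125/2 + A))
-X(y(7)) = -(125/52 + 7**2 + (813/13)*7) = -(125/52 + 49 + 5691/13) = -1*25437/52 = -25437/52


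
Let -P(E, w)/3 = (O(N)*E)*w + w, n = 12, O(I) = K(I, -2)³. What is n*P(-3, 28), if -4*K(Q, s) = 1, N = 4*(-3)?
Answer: -4221/4 ≈ -1055.3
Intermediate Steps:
N = -12
K(Q, s) = -¼ (K(Q, s) = -¼*1 = -¼)
O(I) = -1/64 (O(I) = (-¼)³ = -1/64)
P(E, w) = -3*w + 3*E*w/64 (P(E, w) = -3*((-E/64)*w + w) = -3*(-E*w/64 + w) = -3*(w - E*w/64) = -3*w + 3*E*w/64)
n*P(-3, 28) = 12*((3/64)*28*(-64 - 3)) = 12*((3/64)*28*(-67)) = 12*(-1407/16) = -4221/4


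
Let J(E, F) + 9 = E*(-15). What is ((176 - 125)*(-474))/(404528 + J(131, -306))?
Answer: -12087/201277 ≈ -0.060052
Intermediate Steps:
J(E, F) = -9 - 15*E (J(E, F) = -9 + E*(-15) = -9 - 15*E)
((176 - 125)*(-474))/(404528 + J(131, -306)) = ((176 - 125)*(-474))/(404528 + (-9 - 15*131)) = (51*(-474))/(404528 + (-9 - 1965)) = -24174/(404528 - 1974) = -24174/402554 = -24174*1/402554 = -12087/201277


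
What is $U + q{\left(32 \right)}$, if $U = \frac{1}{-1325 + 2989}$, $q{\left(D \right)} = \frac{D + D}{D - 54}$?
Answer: $- \frac{53237}{18304} \approx -2.9085$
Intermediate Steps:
$q{\left(D \right)} = \frac{2 D}{-54 + D}$
$U = \frac{1}{1664} \approx 0.00060096$
$U + q{\left(32 \right)} = \frac{1}{1664} + 2 \cdot 32 \frac{1}{-54 + 32} = \frac{1}{1664} + 2 \cdot 32 \frac{1}{-22} = \frac{1}{1664} + 2 \cdot 32 \left(- \frac{1}{22}\right) = \frac{1}{1664} - \frac{32}{11} = - \frac{53237}{18304}$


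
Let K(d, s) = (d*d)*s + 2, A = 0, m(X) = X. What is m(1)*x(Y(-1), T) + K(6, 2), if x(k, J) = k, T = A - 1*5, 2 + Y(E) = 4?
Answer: 76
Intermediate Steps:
Y(E) = 2 (Y(E) = -2 + 4 = 2)
K(d, s) = 2 + s*d**2 (K(d, s) = d**2*s + 2 = s*d**2 + 2 = 2 + s*d**2)
T = -5 (T = 0 - 1*5 = 0 - 5 = -5)
m(1)*x(Y(-1), T) + K(6, 2) = 1*2 + (2 + 2*6**2) = 2 + (2 + 2*36) = 2 + (2 + 72) = 2 + 74 = 76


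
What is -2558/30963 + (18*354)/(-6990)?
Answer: -35862776/36071895 ≈ -0.99420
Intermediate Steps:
-2558/30963 + (18*354)/(-6990) = -2558*1/30963 + 6372*(-1/6990) = -2558/30963 - 1062/1165 = -35862776/36071895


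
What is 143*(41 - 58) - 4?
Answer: -2435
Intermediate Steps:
143*(41 - 58) - 4 = 143*(-17) - 4 = -2431 - 4 = -2435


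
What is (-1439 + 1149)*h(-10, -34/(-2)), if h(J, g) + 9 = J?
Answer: 5510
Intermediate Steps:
h(J, g) = -9 + J
(-1439 + 1149)*h(-10, -34/(-2)) = (-1439 + 1149)*(-9 - 10) = -290*(-19) = 5510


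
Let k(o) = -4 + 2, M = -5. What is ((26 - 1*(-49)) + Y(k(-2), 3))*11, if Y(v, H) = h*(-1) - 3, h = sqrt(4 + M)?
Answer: 792 - 11*I ≈ 792.0 - 11.0*I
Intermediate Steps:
h = I (h = sqrt(4 - 5) = sqrt(-1) = I ≈ 1.0*I)
k(o) = -2
Y(v, H) = -3 - I (Y(v, H) = I*(-1) - 3 = -I - 3 = -3 - I)
((26 - 1*(-49)) + Y(k(-2), 3))*11 = ((26 - 1*(-49)) + (-3 - I))*11 = ((26 + 49) + (-3 - I))*11 = (75 + (-3 - I))*11 = (72 - I)*11 = 792 - 11*I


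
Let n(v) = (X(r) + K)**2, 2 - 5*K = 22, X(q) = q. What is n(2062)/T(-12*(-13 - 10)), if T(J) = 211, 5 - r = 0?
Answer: 1/211 ≈ 0.0047393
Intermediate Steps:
r = 5 (r = 5 - 1*0 = 5 + 0 = 5)
K = -4 (K = 2/5 - 1/5*22 = 2/5 - 22/5 = -4)
n(v) = 1 (n(v) = (5 - 4)**2 = 1**2 = 1)
n(2062)/T(-12*(-13 - 10)) = 1/211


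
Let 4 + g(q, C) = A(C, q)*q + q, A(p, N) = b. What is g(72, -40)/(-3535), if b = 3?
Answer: -284/3535 ≈ -0.080339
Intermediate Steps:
A(p, N) = 3
g(q, C) = -4 + 4*q (g(q, C) = -4 + (3*q + q) = -4 + 4*q)
g(72, -40)/(-3535) = (-4 + 4*72)/(-3535) = (-4 + 288)*(-1/3535) = 284*(-1/3535) = -284/3535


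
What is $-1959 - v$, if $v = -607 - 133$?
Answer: $-1219$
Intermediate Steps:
$v = -740$ ($v = -607 - 133 = -740$)
$-1959 - v = -1959 - -740 = -1959 + 740 = -1219$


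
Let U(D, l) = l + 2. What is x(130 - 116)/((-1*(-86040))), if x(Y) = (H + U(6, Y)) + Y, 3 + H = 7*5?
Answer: 31/43020 ≈ 0.00072060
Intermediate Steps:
H = 32 (H = -3 + 7*5 = -3 + 35 = 32)
U(D, l) = 2 + l
x(Y) = 34 + 2*Y (x(Y) = (32 + (2 + Y)) + Y = (34 + Y) + Y = 34 + 2*Y)
x(130 - 116)/((-1*(-86040))) = (34 + 2*(130 - 116))/((-1*(-86040))) = (34 + 2*14)/86040 = (34 + 28)*(1/86040) = 62*(1/86040) = 31/43020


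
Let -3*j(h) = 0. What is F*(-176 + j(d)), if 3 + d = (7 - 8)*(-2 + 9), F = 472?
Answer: -83072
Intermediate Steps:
d = -10 (d = -3 + (7 - 8)*(-2 + 9) = -3 - 1*7 = -3 - 7 = -10)
j(h) = 0 (j(h) = -⅓*0 = 0)
F*(-176 + j(d)) = 472*(-176 + 0) = 472*(-176) = -83072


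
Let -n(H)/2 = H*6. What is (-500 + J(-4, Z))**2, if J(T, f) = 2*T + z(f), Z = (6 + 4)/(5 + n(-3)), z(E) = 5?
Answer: 253009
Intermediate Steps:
n(H) = -12*H (n(H) = -2*H*6 = -12*H)
Z = 10/41 (Z = (6 + 4)/(5 - 12*(-3)) = 10/(5 + 36) = 10/41 ≈ 0.24390)
J(T, f) = 5 + 2*T (J(T, f) = 2*T + 5 = 5 + 2*T)
(-500 + J(-4, Z))**2 = (-500 + (5 + 2*(-4)))**2 = (-500 + (5 - 8))**2 = (-500 - 3)**2 = (-503)**2 = 253009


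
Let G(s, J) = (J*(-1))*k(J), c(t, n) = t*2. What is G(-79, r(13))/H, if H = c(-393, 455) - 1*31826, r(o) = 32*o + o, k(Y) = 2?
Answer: 429/16306 ≈ 0.026309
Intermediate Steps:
c(t, n) = 2*t
r(o) = 33*o
G(s, J) = -2*J (G(s, J) = (J*(-1))*2 = -J*2 = -2*J)
H = -32612 (H = 2*(-393) - 1*31826 = -786 - 31826 = -32612)
G(-79, r(13))/H = -66*13/(-32612) = -2*429*(-1/32612) = -858*(-1/32612) = 429/16306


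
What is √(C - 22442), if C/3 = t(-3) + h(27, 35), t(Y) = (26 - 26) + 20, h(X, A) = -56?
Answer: 5*I*√902 ≈ 150.17*I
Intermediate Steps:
t(Y) = 20 (t(Y) = 0 + 20 = 20)
C = -108 (C = 3*(20 - 56) = 3*(-36) = -108)
√(C - 22442) = √(-108 - 22442) = √(-22550) = 5*I*√902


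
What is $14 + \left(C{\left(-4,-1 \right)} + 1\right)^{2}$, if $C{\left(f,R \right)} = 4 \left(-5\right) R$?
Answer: $455$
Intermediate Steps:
$C{\left(f,R \right)} = - 20 R$
$14 + \left(C{\left(-4,-1 \right)} + 1\right)^{2} = 14 + \left(\left(-20\right) \left(-1\right) + 1\right)^{2} = 14 + \left(20 + 1\right)^{2} = 14 + 21^{2} = 14 + 441 = 455$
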